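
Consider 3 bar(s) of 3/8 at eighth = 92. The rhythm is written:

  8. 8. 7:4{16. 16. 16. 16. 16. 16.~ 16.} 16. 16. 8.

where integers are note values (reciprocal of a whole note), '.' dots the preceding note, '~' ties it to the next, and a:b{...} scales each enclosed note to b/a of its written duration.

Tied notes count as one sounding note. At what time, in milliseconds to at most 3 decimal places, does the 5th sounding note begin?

1. 0.0ms @ 0 + 978.261ms (3/2)
2. 978.261ms @ 3/2 + 978.261ms (3/2)
3. 1956.522ms @ 3 + 279.503ms (3/7)
4. 2236.025ms @ 24/7 + 279.503ms (3/7)
5. 2515.528ms @ 27/7 + 279.503ms (3/7)
6. 2795.031ms @ 30/7 + 279.503ms (3/7)
7. 3074.534ms @ 33/7 + 279.503ms (3/7)
8. 3354.037ms @ 36/7 + 559.006ms (6/7)
9. 3913.043ms @ 6 + 489.13ms (3/4)
10. 4402.174ms @ 27/4 + 489.13ms (3/4)
11. 4891.304ms @ 15/2 + 978.261ms (3/2)

note 5 onset = 27/7b = 2515.528ms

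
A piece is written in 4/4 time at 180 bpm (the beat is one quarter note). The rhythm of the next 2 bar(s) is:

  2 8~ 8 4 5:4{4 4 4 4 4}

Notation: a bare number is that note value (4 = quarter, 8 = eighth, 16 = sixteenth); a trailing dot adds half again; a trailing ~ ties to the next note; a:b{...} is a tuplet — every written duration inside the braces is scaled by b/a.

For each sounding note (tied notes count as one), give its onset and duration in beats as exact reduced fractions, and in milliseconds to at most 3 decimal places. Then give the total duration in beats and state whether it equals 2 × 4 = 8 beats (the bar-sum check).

1) 0.0ms=0b +666.667ms=2b
2) 666.667ms=2b +333.333ms=1b
3) 1000.0ms=3b +333.333ms=1b
4) 1333.333ms=4b +266.667ms=4/5b
5) 1600.0ms=24/5b +266.667ms=4/5b
6) 1866.667ms=28/5b +266.667ms=4/5b
7) 2133.333ms=32/5b +266.667ms=4/5b
8) 2400.0ms=36/5b +266.667ms=4/5b
Σ=8b of 8 (180bpm 4/4) — PASS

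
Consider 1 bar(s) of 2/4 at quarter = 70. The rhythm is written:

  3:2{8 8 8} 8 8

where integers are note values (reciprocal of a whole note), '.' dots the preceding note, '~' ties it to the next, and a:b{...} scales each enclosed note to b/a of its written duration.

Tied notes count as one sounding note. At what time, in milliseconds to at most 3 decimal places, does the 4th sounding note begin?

1. 0.0ms @ 0 + 285.714ms (1/3)
2. 285.714ms @ 1/3 + 285.714ms (1/3)
3. 571.429ms @ 2/3 + 285.714ms (1/3)
4. 857.143ms @ 1 + 428.571ms (1/2)
5. 1285.714ms @ 3/2 + 428.571ms (1/2)

note 4 onset = 1b = 857.143ms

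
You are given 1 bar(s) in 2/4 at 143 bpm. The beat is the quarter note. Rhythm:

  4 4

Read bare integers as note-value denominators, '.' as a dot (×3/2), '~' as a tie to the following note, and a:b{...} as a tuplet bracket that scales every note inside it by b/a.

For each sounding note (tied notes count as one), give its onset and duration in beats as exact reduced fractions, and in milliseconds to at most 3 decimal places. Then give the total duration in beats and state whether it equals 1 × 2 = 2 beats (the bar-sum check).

1) 0.0ms=0b +419.58ms=1b
2) 419.58ms=1b +419.58ms=1b
Σ=2b of 2 (143bpm 2/4) — PASS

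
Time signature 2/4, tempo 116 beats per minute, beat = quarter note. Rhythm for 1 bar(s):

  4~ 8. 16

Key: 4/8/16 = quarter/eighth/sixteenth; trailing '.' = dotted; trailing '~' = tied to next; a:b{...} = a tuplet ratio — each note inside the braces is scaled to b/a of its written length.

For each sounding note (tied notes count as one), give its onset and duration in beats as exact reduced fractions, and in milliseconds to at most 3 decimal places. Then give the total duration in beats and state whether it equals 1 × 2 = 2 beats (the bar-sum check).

1) 0.0ms=0b +905.172ms=7/4b
2) 905.172ms=7/4b +129.31ms=1/4b
Σ=2b of 2 (116bpm 2/4) — PASS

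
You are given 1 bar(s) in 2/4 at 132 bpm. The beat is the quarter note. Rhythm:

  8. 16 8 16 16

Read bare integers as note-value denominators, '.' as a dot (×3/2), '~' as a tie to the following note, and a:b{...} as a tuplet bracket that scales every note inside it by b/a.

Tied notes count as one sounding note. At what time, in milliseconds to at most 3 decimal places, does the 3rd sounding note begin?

1. 0.0ms @ 0 + 340.909ms (3/4)
2. 340.909ms @ 3/4 + 113.636ms (1/4)
3. 454.545ms @ 1 + 227.273ms (1/2)
4. 681.818ms @ 3/2 + 113.636ms (1/4)
5. 795.455ms @ 7/4 + 113.636ms (1/4)

note 3 onset = 1b = 454.545ms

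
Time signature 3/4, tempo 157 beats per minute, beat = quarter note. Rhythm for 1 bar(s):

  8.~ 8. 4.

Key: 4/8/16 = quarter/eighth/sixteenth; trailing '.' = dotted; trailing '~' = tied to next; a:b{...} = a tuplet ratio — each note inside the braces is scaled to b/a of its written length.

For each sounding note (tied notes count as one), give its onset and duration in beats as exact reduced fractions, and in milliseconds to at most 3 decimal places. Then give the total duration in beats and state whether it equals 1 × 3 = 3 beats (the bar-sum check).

1) 0.0ms=0b +573.248ms=3/2b
2) 573.248ms=3/2b +573.248ms=3/2b
Σ=3b of 3 (157bpm 3/4) — PASS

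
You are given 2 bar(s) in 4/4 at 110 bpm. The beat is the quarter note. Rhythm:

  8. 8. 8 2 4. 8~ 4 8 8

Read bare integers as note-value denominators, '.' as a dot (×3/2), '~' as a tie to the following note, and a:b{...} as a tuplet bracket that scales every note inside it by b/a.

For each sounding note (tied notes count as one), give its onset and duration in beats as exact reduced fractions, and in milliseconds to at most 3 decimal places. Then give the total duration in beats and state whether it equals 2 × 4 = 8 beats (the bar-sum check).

1) 0.0ms=0b +409.091ms=3/4b
2) 409.091ms=3/4b +409.091ms=3/4b
3) 818.182ms=3/2b +272.727ms=1/2b
4) 1090.909ms=2b +1090.909ms=2b
5) 2181.818ms=4b +818.182ms=3/2b
6) 3000.0ms=11/2b +818.182ms=3/2b
7) 3818.182ms=7b +272.727ms=1/2b
8) 4090.909ms=15/2b +272.727ms=1/2b
Σ=8b of 8 (110bpm 4/4) — PASS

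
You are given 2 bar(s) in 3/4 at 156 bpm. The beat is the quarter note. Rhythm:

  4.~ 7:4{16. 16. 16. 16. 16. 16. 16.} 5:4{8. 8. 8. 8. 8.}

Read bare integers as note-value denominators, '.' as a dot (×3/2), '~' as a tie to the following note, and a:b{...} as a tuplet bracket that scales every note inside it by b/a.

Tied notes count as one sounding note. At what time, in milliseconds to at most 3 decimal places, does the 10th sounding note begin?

note 10 onset = 21/5b = 1615.385ms

1. 0.0ms @ 0 + 659.341ms (12/7)
2. 659.341ms @ 12/7 + 82.418ms (3/14)
3. 741.758ms @ 27/14 + 82.418ms (3/14)
4. 824.176ms @ 15/7 + 82.418ms (3/14)
5. 906.593ms @ 33/14 + 82.418ms (3/14)
6. 989.011ms @ 18/7 + 82.418ms (3/14)
7. 1071.429ms @ 39/14 + 82.418ms (3/14)
8. 1153.846ms @ 3 + 230.769ms (3/5)
9. 1384.615ms @ 18/5 + 230.769ms (3/5)
10. 1615.385ms @ 21/5 + 230.769ms (3/5)
11. 1846.154ms @ 24/5 + 230.769ms (3/5)
12. 2076.923ms @ 27/5 + 230.769ms (3/5)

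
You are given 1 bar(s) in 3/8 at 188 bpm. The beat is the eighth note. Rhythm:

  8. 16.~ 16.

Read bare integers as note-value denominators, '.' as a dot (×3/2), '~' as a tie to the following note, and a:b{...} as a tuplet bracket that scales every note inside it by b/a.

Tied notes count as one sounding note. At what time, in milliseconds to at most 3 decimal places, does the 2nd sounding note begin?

note 2 onset = 3/2b = 478.723ms

1. 0.0ms @ 0 + 478.723ms (3/2)
2. 478.723ms @ 3/2 + 478.723ms (3/2)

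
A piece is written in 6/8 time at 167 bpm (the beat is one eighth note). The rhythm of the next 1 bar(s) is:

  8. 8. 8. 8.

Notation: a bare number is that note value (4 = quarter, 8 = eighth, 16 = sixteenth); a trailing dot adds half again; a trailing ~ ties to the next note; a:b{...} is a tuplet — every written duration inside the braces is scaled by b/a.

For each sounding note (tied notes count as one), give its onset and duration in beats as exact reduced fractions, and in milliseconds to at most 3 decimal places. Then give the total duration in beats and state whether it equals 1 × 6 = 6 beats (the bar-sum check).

1) 0.0ms=0b +538.922ms=3/2b
2) 538.922ms=3/2b +538.922ms=3/2b
3) 1077.844ms=3b +538.922ms=3/2b
4) 1616.766ms=9/2b +538.922ms=3/2b
Σ=6b of 6 (167bpm 6/8) — PASS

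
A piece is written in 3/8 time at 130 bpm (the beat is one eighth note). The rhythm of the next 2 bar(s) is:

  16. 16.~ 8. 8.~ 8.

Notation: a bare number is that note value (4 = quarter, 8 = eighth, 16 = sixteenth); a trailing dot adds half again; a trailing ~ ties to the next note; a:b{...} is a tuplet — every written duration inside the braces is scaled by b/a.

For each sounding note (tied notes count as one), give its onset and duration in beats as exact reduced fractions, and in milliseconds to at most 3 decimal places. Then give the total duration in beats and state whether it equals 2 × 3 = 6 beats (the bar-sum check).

1) 0.0ms=0b +346.154ms=3/4b
2) 346.154ms=3/4b +1038.462ms=9/4b
3) 1384.615ms=3b +1384.615ms=3b
Σ=6b of 6 (130bpm 3/8) — PASS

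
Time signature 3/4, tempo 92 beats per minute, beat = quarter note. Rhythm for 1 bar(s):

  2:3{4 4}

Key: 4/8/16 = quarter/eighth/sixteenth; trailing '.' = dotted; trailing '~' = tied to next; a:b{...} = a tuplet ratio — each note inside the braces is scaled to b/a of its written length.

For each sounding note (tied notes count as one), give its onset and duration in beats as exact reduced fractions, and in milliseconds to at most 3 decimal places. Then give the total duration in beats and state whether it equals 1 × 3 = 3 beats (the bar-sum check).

1) 0.0ms=0b +978.261ms=3/2b
2) 978.261ms=3/2b +978.261ms=3/2b
Σ=3b of 3 (92bpm 3/4) — PASS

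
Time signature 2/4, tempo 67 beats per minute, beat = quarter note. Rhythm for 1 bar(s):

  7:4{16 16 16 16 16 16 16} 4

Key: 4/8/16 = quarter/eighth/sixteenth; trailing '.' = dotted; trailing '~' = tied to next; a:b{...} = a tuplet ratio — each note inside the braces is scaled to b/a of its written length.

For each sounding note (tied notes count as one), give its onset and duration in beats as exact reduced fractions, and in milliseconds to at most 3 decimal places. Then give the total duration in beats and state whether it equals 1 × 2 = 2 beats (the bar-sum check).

1) 0.0ms=0b +127.932ms=1/7b
2) 127.932ms=1/7b +127.932ms=1/7b
3) 255.864ms=2/7b +127.932ms=1/7b
4) 383.795ms=3/7b +127.932ms=1/7b
5) 511.727ms=4/7b +127.932ms=1/7b
6) 639.659ms=5/7b +127.932ms=1/7b
7) 767.591ms=6/7b +127.932ms=1/7b
8) 895.522ms=1b +895.522ms=1b
Σ=2b of 2 (67bpm 2/4) — PASS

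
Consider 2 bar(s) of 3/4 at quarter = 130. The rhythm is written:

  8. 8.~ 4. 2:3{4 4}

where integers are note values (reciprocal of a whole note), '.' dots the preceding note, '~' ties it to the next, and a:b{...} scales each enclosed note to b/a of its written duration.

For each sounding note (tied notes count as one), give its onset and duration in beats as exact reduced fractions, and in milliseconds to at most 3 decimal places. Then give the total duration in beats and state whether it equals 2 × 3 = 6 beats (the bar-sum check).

1) 0.0ms=0b +346.154ms=3/4b
2) 346.154ms=3/4b +1038.462ms=9/4b
3) 1384.615ms=3b +692.308ms=3/2b
4) 2076.923ms=9/2b +692.308ms=3/2b
Σ=6b of 6 (130bpm 3/4) — PASS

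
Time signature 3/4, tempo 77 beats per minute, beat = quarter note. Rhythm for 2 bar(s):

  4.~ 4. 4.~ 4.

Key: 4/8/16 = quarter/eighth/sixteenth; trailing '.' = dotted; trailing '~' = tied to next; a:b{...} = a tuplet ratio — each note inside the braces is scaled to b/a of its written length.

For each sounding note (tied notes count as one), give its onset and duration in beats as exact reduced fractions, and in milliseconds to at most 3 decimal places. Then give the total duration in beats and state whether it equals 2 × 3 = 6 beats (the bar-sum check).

1) 0.0ms=0b +2337.662ms=3b
2) 2337.662ms=3b +2337.662ms=3b
Σ=6b of 6 (77bpm 3/4) — PASS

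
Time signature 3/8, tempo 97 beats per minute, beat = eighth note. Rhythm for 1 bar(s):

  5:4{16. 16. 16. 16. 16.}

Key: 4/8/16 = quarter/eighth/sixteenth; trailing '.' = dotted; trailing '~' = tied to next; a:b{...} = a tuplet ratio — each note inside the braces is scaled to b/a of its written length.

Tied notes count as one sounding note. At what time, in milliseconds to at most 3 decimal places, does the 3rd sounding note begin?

note 3 onset = 6/5b = 742.268ms

1. 0.0ms @ 0 + 371.134ms (3/5)
2. 371.134ms @ 3/5 + 371.134ms (3/5)
3. 742.268ms @ 6/5 + 371.134ms (3/5)
4. 1113.402ms @ 9/5 + 371.134ms (3/5)
5. 1484.536ms @ 12/5 + 371.134ms (3/5)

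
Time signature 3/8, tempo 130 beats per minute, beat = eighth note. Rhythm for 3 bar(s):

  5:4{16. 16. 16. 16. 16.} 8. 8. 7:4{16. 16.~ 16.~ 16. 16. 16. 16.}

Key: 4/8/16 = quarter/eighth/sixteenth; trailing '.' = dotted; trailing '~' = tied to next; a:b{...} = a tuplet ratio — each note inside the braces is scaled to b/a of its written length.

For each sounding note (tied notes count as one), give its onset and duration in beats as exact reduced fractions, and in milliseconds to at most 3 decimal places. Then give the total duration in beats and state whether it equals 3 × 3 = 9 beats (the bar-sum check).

1) 0.0ms=0b +276.923ms=3/5b
2) 276.923ms=3/5b +276.923ms=3/5b
3) 553.846ms=6/5b +276.923ms=3/5b
4) 830.769ms=9/5b +276.923ms=3/5b
5) 1107.692ms=12/5b +276.923ms=3/5b
6) 1384.615ms=3b +692.308ms=3/2b
7) 2076.923ms=9/2b +692.308ms=3/2b
8) 2769.231ms=6b +197.802ms=3/7b
9) 2967.033ms=45/7b +593.407ms=9/7b
10) 3560.44ms=54/7b +197.802ms=3/7b
11) 3758.242ms=57/7b +197.802ms=3/7b
12) 3956.044ms=60/7b +197.802ms=3/7b
Σ=9b of 9 (130bpm 3/8) — PASS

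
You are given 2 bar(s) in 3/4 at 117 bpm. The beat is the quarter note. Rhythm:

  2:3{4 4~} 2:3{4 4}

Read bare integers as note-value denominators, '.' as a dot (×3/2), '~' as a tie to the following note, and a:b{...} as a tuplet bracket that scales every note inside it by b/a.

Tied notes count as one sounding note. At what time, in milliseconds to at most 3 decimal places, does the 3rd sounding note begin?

note 3 onset = 9/2b = 2307.692ms

1. 0.0ms @ 0 + 769.231ms (3/2)
2. 769.231ms @ 3/2 + 1538.462ms (3)
3. 2307.692ms @ 9/2 + 769.231ms (3/2)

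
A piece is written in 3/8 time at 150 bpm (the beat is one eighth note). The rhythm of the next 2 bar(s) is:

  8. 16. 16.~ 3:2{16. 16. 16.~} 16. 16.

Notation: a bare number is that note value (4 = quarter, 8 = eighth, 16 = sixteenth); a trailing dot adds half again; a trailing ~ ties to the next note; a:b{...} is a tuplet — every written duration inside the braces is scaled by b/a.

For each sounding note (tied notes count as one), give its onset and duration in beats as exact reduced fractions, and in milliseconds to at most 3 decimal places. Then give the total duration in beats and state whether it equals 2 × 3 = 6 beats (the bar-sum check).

1) 0.0ms=0b +600.0ms=3/2b
2) 600.0ms=3/2b +300.0ms=3/4b
3) 900.0ms=9/4b +500.0ms=5/4b
4) 1400.0ms=7/2b +200.0ms=1/2b
5) 1600.0ms=4b +500.0ms=5/4b
6) 2100.0ms=21/4b +300.0ms=3/4b
Σ=6b of 6 (150bpm 3/8) — PASS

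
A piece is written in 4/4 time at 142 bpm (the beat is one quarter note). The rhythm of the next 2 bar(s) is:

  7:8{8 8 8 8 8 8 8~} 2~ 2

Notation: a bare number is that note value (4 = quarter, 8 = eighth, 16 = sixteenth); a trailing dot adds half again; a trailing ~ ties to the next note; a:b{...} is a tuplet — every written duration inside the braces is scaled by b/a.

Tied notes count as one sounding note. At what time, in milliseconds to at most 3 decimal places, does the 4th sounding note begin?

note 4 onset = 12/7b = 724.346ms

1. 0.0ms @ 0 + 241.449ms (4/7)
2. 241.449ms @ 4/7 + 241.449ms (4/7)
3. 482.897ms @ 8/7 + 241.449ms (4/7)
4. 724.346ms @ 12/7 + 241.449ms (4/7)
5. 965.795ms @ 16/7 + 241.449ms (4/7)
6. 1207.243ms @ 20/7 + 241.449ms (4/7)
7. 1448.692ms @ 24/7 + 1931.59ms (32/7)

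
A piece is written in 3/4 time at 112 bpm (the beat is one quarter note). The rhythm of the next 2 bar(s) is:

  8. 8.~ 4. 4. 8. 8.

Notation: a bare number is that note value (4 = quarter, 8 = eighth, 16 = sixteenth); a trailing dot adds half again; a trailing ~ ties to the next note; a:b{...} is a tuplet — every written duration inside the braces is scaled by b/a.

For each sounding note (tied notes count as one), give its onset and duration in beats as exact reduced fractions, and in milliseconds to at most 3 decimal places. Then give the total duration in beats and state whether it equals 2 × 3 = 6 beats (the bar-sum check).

1) 0.0ms=0b +401.786ms=3/4b
2) 401.786ms=3/4b +1205.357ms=9/4b
3) 1607.143ms=3b +803.571ms=3/2b
4) 2410.714ms=9/2b +401.786ms=3/4b
5) 2812.5ms=21/4b +401.786ms=3/4b
Σ=6b of 6 (112bpm 3/4) — PASS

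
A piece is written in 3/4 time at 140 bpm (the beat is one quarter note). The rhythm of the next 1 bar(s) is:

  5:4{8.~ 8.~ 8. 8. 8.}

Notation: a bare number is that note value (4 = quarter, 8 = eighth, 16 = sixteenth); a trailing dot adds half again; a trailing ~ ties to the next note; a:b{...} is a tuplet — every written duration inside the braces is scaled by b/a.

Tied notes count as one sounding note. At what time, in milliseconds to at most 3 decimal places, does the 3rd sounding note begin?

1. 0.0ms @ 0 + 771.429ms (9/5)
2. 771.429ms @ 9/5 + 257.143ms (3/5)
3. 1028.571ms @ 12/5 + 257.143ms (3/5)

note 3 onset = 12/5b = 1028.571ms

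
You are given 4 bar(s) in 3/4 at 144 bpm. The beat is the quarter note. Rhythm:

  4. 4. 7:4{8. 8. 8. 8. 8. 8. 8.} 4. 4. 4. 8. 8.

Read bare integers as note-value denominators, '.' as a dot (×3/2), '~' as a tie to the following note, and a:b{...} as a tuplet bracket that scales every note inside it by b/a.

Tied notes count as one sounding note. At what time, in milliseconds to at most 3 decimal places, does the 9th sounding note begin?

1. 0.0ms @ 0 + 625.0ms (3/2)
2. 625.0ms @ 3/2 + 625.0ms (3/2)
3. 1250.0ms @ 3 + 178.571ms (3/7)
4. 1428.571ms @ 24/7 + 178.571ms (3/7)
5. 1607.143ms @ 27/7 + 178.571ms (3/7)
6. 1785.714ms @ 30/7 + 178.571ms (3/7)
7. 1964.286ms @ 33/7 + 178.571ms (3/7)
8. 2142.857ms @ 36/7 + 178.571ms (3/7)
9. 2321.429ms @ 39/7 + 178.571ms (3/7)
10. 2500.0ms @ 6 + 625.0ms (3/2)
11. 3125.0ms @ 15/2 + 625.0ms (3/2)
12. 3750.0ms @ 9 + 625.0ms (3/2)
13. 4375.0ms @ 21/2 + 312.5ms (3/4)
14. 4687.5ms @ 45/4 + 312.5ms (3/4)

note 9 onset = 39/7b = 2321.429ms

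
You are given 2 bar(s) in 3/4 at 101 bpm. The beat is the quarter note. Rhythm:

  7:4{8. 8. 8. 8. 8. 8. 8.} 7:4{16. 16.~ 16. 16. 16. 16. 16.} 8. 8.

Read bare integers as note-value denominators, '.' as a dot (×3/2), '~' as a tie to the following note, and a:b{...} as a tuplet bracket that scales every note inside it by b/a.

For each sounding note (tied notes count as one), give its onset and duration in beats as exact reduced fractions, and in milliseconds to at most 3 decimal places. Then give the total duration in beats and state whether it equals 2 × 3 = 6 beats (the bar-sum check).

1) 0.0ms=0b +254.597ms=3/7b
2) 254.597ms=3/7b +254.597ms=3/7b
3) 509.194ms=6/7b +254.597ms=3/7b
4) 763.791ms=9/7b +254.597ms=3/7b
5) 1018.388ms=12/7b +254.597ms=3/7b
6) 1272.984ms=15/7b +254.597ms=3/7b
7) 1527.581ms=18/7b +254.597ms=3/7b
8) 1782.178ms=3b +127.298ms=3/14b
9) 1909.477ms=45/14b +254.597ms=3/7b
10) 2164.074ms=51/14b +127.298ms=3/14b
11) 2291.372ms=27/7b +127.298ms=3/14b
12) 2418.67ms=57/14b +127.298ms=3/14b
13) 2545.969ms=30/7b +127.298ms=3/14b
14) 2673.267ms=9/2b +445.545ms=3/4b
15) 3118.812ms=21/4b +445.545ms=3/4b
Σ=6b of 6 (101bpm 3/4) — PASS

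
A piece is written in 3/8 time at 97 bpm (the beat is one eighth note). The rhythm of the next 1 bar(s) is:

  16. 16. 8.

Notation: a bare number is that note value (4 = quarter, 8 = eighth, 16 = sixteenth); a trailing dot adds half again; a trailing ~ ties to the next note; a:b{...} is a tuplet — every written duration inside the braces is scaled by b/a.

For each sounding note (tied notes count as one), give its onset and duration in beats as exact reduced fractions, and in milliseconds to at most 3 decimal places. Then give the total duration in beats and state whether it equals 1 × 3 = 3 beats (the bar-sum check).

1) 0.0ms=0b +463.918ms=3/4b
2) 463.918ms=3/4b +463.918ms=3/4b
3) 927.835ms=3/2b +927.835ms=3/2b
Σ=3b of 3 (97bpm 3/8) — PASS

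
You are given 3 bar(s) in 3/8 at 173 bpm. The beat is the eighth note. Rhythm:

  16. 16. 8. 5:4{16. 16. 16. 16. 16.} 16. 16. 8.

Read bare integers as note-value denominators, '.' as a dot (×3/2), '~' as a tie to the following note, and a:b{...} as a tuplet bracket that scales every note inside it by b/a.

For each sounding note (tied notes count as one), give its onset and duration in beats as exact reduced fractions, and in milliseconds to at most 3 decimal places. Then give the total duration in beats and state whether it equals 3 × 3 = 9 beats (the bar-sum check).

1) 0.0ms=0b +260.116ms=3/4b
2) 260.116ms=3/4b +260.116ms=3/4b
3) 520.231ms=3/2b +520.231ms=3/2b
4) 1040.462ms=3b +208.092ms=3/5b
5) 1248.555ms=18/5b +208.092ms=3/5b
6) 1456.647ms=21/5b +208.092ms=3/5b
7) 1664.74ms=24/5b +208.092ms=3/5b
8) 1872.832ms=27/5b +208.092ms=3/5b
9) 2080.925ms=6b +260.116ms=3/4b
10) 2341.04ms=27/4b +260.116ms=3/4b
11) 2601.156ms=15/2b +520.231ms=3/2b
Σ=9b of 9 (173bpm 3/8) — PASS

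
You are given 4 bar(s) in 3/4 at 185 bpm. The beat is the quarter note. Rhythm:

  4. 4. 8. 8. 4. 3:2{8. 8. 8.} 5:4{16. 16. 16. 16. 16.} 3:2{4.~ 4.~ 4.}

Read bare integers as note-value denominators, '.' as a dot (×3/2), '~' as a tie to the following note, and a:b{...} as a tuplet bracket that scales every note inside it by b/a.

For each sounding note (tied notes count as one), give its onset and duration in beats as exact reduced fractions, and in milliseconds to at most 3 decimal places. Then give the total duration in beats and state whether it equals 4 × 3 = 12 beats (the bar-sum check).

1) 0.0ms=0b +486.486ms=3/2b
2) 486.486ms=3/2b +486.486ms=3/2b
3) 972.973ms=3b +243.243ms=3/4b
4) 1216.216ms=15/4b +243.243ms=3/4b
5) 1459.459ms=9/2b +486.486ms=3/2b
6) 1945.946ms=6b +162.162ms=1/2b
7) 2108.108ms=13/2b +162.162ms=1/2b
8) 2270.27ms=7b +162.162ms=1/2b
9) 2432.432ms=15/2b +97.297ms=3/10b
10) 2529.73ms=39/5b +97.297ms=3/10b
11) 2627.027ms=81/10b +97.297ms=3/10b
12) 2724.324ms=42/5b +97.297ms=3/10b
13) 2821.622ms=87/10b +97.297ms=3/10b
14) 2918.919ms=9b +972.973ms=3b
Σ=12b of 12 (185bpm 3/4) — PASS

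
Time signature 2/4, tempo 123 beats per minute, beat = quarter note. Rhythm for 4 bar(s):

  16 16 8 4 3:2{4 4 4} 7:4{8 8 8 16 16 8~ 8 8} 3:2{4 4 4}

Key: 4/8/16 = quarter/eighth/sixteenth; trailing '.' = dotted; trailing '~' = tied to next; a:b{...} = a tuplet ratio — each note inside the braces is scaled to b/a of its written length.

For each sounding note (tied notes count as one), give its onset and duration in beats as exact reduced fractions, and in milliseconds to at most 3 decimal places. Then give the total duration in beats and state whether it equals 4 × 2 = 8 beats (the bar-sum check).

1) 0.0ms=0b +121.951ms=1/4b
2) 121.951ms=1/4b +121.951ms=1/4b
3) 243.902ms=1/2b +243.902ms=1/2b
4) 487.805ms=1b +487.805ms=1b
5) 975.61ms=2b +325.203ms=2/3b
6) 1300.813ms=8/3b +325.203ms=2/3b
7) 1626.016ms=10/3b +325.203ms=2/3b
8) 1951.22ms=4b +139.373ms=2/7b
9) 2090.592ms=30/7b +139.373ms=2/7b
10) 2229.965ms=32/7b +139.373ms=2/7b
11) 2369.338ms=34/7b +69.686ms=1/7b
12) 2439.024ms=5b +69.686ms=1/7b
13) 2508.711ms=36/7b +278.746ms=4/7b
14) 2787.456ms=40/7b +139.373ms=2/7b
15) 2926.829ms=6b +325.203ms=2/3b
16) 3252.033ms=20/3b +325.203ms=2/3b
17) 3577.236ms=22/3b +325.203ms=2/3b
Σ=8b of 8 (123bpm 2/4) — PASS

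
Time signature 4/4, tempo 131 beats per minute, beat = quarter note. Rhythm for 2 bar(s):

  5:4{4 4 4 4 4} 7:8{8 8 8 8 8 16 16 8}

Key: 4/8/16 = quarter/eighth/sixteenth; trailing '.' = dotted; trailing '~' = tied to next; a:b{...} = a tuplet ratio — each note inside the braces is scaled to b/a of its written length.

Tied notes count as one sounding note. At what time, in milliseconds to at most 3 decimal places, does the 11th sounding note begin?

1. 0.0ms @ 0 + 366.412ms (4/5)
2. 366.412ms @ 4/5 + 366.412ms (4/5)
3. 732.824ms @ 8/5 + 366.412ms (4/5)
4. 1099.237ms @ 12/5 + 366.412ms (4/5)
5. 1465.649ms @ 16/5 + 366.412ms (4/5)
6. 1832.061ms @ 4 + 261.723ms (4/7)
7. 2093.784ms @ 32/7 + 261.723ms (4/7)
8. 2355.507ms @ 36/7 + 261.723ms (4/7)
9. 2617.23ms @ 40/7 + 261.723ms (4/7)
10. 2878.953ms @ 44/7 + 261.723ms (4/7)
11. 3140.676ms @ 48/7 + 130.862ms (2/7)
12. 3271.538ms @ 50/7 + 130.862ms (2/7)
13. 3402.399ms @ 52/7 + 261.723ms (4/7)

note 11 onset = 48/7b = 3140.676ms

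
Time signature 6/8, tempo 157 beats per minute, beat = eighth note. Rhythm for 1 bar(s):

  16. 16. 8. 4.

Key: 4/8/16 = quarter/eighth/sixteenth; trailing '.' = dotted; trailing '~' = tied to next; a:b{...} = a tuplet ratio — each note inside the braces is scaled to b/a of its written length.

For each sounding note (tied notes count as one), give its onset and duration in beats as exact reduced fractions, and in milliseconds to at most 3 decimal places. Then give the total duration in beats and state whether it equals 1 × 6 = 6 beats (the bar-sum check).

1) 0.0ms=0b +286.624ms=3/4b
2) 286.624ms=3/4b +286.624ms=3/4b
3) 573.248ms=3/2b +573.248ms=3/2b
4) 1146.497ms=3b +1146.497ms=3b
Σ=6b of 6 (157bpm 6/8) — PASS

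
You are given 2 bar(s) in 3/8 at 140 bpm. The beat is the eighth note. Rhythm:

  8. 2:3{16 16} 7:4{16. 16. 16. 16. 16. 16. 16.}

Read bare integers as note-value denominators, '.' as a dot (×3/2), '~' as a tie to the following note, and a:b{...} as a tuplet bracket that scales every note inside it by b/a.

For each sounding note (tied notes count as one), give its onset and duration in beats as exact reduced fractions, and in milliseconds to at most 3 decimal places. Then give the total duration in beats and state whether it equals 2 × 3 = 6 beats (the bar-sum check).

1) 0.0ms=0b +642.857ms=3/2b
2) 642.857ms=3/2b +321.429ms=3/4b
3) 964.286ms=9/4b +321.429ms=3/4b
4) 1285.714ms=3b +183.673ms=3/7b
5) 1469.388ms=24/7b +183.673ms=3/7b
6) 1653.061ms=27/7b +183.673ms=3/7b
7) 1836.735ms=30/7b +183.673ms=3/7b
8) 2020.408ms=33/7b +183.673ms=3/7b
9) 2204.082ms=36/7b +183.673ms=3/7b
10) 2387.755ms=39/7b +183.673ms=3/7b
Σ=6b of 6 (140bpm 3/8) — PASS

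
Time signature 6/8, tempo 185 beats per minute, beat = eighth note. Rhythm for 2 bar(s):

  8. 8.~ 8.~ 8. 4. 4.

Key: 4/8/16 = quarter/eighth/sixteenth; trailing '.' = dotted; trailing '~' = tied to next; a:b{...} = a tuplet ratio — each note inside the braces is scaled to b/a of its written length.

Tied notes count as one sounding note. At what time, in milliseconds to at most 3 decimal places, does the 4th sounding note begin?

1. 0.0ms @ 0 + 486.486ms (3/2)
2. 486.486ms @ 3/2 + 1459.459ms (9/2)
3. 1945.946ms @ 6 + 972.973ms (3)
4. 2918.919ms @ 9 + 972.973ms (3)

note 4 onset = 9b = 2918.919ms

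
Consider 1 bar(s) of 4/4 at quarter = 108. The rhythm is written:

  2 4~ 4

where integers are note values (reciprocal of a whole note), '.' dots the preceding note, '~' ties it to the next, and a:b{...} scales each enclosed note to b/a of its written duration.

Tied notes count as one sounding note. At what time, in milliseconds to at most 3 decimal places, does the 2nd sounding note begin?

note 2 onset = 2b = 1111.111ms

1. 0.0ms @ 0 + 1111.111ms (2)
2. 1111.111ms @ 2 + 1111.111ms (2)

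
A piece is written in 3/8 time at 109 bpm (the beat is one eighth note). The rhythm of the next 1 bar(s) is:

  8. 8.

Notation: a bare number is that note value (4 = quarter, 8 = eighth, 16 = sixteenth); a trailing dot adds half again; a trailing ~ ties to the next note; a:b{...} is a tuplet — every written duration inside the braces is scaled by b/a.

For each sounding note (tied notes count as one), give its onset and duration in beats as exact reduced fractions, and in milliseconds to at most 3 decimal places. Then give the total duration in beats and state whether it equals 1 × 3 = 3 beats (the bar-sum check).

1) 0.0ms=0b +825.688ms=3/2b
2) 825.688ms=3/2b +825.688ms=3/2b
Σ=3b of 3 (109bpm 3/8) — PASS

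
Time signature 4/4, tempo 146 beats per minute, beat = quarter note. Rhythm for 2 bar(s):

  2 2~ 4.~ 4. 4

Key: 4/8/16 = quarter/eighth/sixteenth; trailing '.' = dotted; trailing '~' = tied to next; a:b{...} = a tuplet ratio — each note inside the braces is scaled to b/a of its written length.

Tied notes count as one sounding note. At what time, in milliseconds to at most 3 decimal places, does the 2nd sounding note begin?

note 2 onset = 2b = 821.918ms

1. 0.0ms @ 0 + 821.918ms (2)
2. 821.918ms @ 2 + 2054.795ms (5)
3. 2876.712ms @ 7 + 410.959ms (1)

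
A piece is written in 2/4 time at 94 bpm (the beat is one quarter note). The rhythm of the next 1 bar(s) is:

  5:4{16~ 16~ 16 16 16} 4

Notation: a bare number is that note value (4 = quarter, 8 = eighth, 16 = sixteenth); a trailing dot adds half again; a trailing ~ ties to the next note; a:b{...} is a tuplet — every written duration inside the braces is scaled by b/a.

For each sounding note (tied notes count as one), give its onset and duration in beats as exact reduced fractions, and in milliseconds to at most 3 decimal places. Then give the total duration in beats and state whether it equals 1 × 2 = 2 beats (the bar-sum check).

1) 0.0ms=0b +382.979ms=3/5b
2) 382.979ms=3/5b +127.66ms=1/5b
3) 510.638ms=4/5b +127.66ms=1/5b
4) 638.298ms=1b +638.298ms=1b
Σ=2b of 2 (94bpm 2/4) — PASS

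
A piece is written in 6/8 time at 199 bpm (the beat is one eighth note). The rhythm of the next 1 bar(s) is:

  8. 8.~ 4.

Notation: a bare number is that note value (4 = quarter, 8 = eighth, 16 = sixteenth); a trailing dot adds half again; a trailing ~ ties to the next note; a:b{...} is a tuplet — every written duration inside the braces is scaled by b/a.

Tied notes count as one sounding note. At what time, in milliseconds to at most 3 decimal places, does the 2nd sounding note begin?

1. 0.0ms @ 0 + 452.261ms (3/2)
2. 452.261ms @ 3/2 + 1356.784ms (9/2)

note 2 onset = 3/2b = 452.261ms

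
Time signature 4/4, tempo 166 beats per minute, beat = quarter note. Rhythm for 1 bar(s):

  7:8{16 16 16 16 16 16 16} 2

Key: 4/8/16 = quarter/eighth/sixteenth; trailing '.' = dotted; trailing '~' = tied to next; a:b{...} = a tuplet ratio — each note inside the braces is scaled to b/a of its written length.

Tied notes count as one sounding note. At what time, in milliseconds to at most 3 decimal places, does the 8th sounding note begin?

1. 0.0ms @ 0 + 103.27ms (2/7)
2. 103.27ms @ 2/7 + 103.27ms (2/7)
3. 206.54ms @ 4/7 + 103.27ms (2/7)
4. 309.811ms @ 6/7 + 103.27ms (2/7)
5. 413.081ms @ 8/7 + 103.27ms (2/7)
6. 516.351ms @ 10/7 + 103.27ms (2/7)
7. 619.621ms @ 12/7 + 103.27ms (2/7)
8. 722.892ms @ 2 + 722.892ms (2)

note 8 onset = 2b = 722.892ms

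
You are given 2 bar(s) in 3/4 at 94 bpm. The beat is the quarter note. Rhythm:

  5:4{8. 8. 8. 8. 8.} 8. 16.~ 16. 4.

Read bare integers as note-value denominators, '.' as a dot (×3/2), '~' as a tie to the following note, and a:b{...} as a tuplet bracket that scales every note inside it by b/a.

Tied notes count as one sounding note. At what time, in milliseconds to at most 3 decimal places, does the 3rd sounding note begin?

note 3 onset = 6/5b = 765.957ms

1. 0.0ms @ 0 + 382.979ms (3/5)
2. 382.979ms @ 3/5 + 382.979ms (3/5)
3. 765.957ms @ 6/5 + 382.979ms (3/5)
4. 1148.936ms @ 9/5 + 382.979ms (3/5)
5. 1531.915ms @ 12/5 + 382.979ms (3/5)
6. 1914.894ms @ 3 + 478.723ms (3/4)
7. 2393.617ms @ 15/4 + 478.723ms (3/4)
8. 2872.34ms @ 9/2 + 957.447ms (3/2)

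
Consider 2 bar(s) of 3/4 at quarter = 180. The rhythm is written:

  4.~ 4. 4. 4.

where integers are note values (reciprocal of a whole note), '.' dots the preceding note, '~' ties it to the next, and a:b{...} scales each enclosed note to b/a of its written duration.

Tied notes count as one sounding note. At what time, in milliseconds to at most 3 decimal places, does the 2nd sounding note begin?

note 2 onset = 3b = 1000.0ms

1. 0.0ms @ 0 + 1000.0ms (3)
2. 1000.0ms @ 3 + 500.0ms (3/2)
3. 1500.0ms @ 9/2 + 500.0ms (3/2)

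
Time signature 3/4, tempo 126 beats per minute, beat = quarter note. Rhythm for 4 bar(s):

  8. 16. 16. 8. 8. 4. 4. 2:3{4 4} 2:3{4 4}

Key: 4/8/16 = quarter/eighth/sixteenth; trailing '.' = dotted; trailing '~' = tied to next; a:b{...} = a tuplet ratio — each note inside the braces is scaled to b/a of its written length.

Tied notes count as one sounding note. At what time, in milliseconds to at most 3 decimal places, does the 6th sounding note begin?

note 6 onset = 3b = 1428.571ms

1. 0.0ms @ 0 + 357.143ms (3/4)
2. 357.143ms @ 3/4 + 178.571ms (3/8)
3. 535.714ms @ 9/8 + 178.571ms (3/8)
4. 714.286ms @ 3/2 + 357.143ms (3/4)
5. 1071.429ms @ 9/4 + 357.143ms (3/4)
6. 1428.571ms @ 3 + 714.286ms (3/2)
7. 2142.857ms @ 9/2 + 714.286ms (3/2)
8. 2857.143ms @ 6 + 714.286ms (3/2)
9. 3571.429ms @ 15/2 + 714.286ms (3/2)
10. 4285.714ms @ 9 + 714.286ms (3/2)
11. 5000.0ms @ 21/2 + 714.286ms (3/2)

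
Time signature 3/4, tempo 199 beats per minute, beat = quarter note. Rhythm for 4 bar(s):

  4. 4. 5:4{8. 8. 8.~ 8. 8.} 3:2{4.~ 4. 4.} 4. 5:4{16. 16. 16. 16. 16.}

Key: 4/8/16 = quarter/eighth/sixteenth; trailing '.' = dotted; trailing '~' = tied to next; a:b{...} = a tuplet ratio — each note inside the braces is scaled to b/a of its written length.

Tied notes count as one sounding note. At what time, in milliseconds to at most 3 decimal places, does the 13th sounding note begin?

1. 0.0ms @ 0 + 452.261ms (3/2)
2. 452.261ms @ 3/2 + 452.261ms (3/2)
3. 904.523ms @ 3 + 180.905ms (3/5)
4. 1085.427ms @ 18/5 + 180.905ms (3/5)
5. 1266.332ms @ 21/5 + 361.809ms (6/5)
6. 1628.141ms @ 27/5 + 180.905ms (3/5)
7. 1809.045ms @ 6 + 603.015ms (2)
8. 2412.06ms @ 8 + 301.508ms (1)
9. 2713.568ms @ 9 + 452.261ms (3/2)
10. 3165.829ms @ 21/2 + 90.452ms (3/10)
11. 3256.281ms @ 54/5 + 90.452ms (3/10)
12. 3346.734ms @ 111/10 + 90.452ms (3/10)
13. 3437.186ms @ 57/5 + 90.452ms (3/10)
14. 3527.638ms @ 117/10 + 90.452ms (3/10)

note 13 onset = 57/5b = 3437.186ms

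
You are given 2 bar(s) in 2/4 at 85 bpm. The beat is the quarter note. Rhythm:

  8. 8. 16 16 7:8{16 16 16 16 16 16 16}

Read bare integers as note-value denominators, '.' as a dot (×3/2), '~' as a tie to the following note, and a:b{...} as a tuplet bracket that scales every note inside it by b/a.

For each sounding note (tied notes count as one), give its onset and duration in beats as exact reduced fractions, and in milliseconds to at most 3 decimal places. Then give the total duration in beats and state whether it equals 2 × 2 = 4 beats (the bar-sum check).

1) 0.0ms=0b +529.412ms=3/4b
2) 529.412ms=3/4b +529.412ms=3/4b
3) 1058.824ms=3/2b +176.471ms=1/4b
4) 1235.294ms=7/4b +176.471ms=1/4b
5) 1411.765ms=2b +201.681ms=2/7b
6) 1613.445ms=16/7b +201.681ms=2/7b
7) 1815.126ms=18/7b +201.681ms=2/7b
8) 2016.807ms=20/7b +201.681ms=2/7b
9) 2218.487ms=22/7b +201.681ms=2/7b
10) 2420.168ms=24/7b +201.681ms=2/7b
11) 2621.849ms=26/7b +201.681ms=2/7b
Σ=4b of 4 (85bpm 2/4) — PASS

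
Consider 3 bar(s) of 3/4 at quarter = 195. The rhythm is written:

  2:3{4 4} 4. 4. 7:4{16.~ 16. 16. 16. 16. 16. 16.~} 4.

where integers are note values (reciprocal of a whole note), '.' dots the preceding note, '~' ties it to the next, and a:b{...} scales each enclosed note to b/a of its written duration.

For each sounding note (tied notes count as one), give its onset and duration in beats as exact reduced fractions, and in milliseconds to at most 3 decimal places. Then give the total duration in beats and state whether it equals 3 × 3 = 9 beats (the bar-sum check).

1) 0.0ms=0b +461.538ms=3/2b
2) 461.538ms=3/2b +461.538ms=3/2b
3) 923.077ms=3b +461.538ms=3/2b
4) 1384.615ms=9/2b +461.538ms=3/2b
5) 1846.154ms=6b +131.868ms=3/7b
6) 1978.022ms=45/7b +65.934ms=3/14b
7) 2043.956ms=93/14b +65.934ms=3/14b
8) 2109.89ms=48/7b +65.934ms=3/14b
9) 2175.824ms=99/14b +65.934ms=3/14b
10) 2241.758ms=51/7b +527.473ms=12/7b
Σ=9b of 9 (195bpm 3/4) — PASS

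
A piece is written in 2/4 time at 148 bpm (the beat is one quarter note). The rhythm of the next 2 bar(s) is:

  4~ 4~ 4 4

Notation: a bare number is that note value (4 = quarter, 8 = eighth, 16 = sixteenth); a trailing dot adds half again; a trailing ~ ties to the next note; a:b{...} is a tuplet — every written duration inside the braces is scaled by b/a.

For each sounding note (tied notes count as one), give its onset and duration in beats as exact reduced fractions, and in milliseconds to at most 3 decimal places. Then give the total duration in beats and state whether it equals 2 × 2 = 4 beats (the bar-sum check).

1) 0.0ms=0b +1216.216ms=3b
2) 1216.216ms=3b +405.405ms=1b
Σ=4b of 4 (148bpm 2/4) — PASS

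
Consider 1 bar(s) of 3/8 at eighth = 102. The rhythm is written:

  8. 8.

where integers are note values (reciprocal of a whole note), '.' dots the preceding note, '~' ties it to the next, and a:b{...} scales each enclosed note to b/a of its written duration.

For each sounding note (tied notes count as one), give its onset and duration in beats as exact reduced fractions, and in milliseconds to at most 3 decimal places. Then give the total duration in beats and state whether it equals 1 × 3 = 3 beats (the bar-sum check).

1) 0.0ms=0b +882.353ms=3/2b
2) 882.353ms=3/2b +882.353ms=3/2b
Σ=3b of 3 (102bpm 3/8) — PASS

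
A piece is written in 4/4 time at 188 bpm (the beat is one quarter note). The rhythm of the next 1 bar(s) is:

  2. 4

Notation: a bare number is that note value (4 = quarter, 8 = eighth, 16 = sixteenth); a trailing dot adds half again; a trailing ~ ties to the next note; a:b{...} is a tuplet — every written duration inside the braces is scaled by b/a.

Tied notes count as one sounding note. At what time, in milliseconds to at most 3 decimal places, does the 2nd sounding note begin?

1. 0.0ms @ 0 + 957.447ms (3)
2. 957.447ms @ 3 + 319.149ms (1)

note 2 onset = 3b = 957.447ms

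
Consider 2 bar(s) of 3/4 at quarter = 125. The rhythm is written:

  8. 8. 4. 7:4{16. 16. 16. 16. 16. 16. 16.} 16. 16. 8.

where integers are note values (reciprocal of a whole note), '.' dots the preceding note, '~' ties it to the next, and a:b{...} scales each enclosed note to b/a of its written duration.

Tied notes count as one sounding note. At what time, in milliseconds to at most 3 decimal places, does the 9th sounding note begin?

1. 0.0ms @ 0 + 360.0ms (3/4)
2. 360.0ms @ 3/4 + 360.0ms (3/4)
3. 720.0ms @ 3/2 + 720.0ms (3/2)
4. 1440.0ms @ 3 + 102.857ms (3/14)
5. 1542.857ms @ 45/14 + 102.857ms (3/14)
6. 1645.714ms @ 24/7 + 102.857ms (3/14)
7. 1748.571ms @ 51/14 + 102.857ms (3/14)
8. 1851.429ms @ 27/7 + 102.857ms (3/14)
9. 1954.286ms @ 57/14 + 102.857ms (3/14)
10. 2057.143ms @ 30/7 + 102.857ms (3/14)
11. 2160.0ms @ 9/2 + 180.0ms (3/8)
12. 2340.0ms @ 39/8 + 180.0ms (3/8)
13. 2520.0ms @ 21/4 + 360.0ms (3/4)

note 9 onset = 57/14b = 1954.286ms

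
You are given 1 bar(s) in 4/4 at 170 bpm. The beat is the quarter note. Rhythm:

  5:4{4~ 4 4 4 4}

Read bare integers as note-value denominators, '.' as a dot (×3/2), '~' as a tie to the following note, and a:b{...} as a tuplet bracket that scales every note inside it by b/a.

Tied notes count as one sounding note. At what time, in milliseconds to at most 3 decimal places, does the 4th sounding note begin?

note 4 onset = 16/5b = 1129.412ms

1. 0.0ms @ 0 + 564.706ms (8/5)
2. 564.706ms @ 8/5 + 282.353ms (4/5)
3. 847.059ms @ 12/5 + 282.353ms (4/5)
4. 1129.412ms @ 16/5 + 282.353ms (4/5)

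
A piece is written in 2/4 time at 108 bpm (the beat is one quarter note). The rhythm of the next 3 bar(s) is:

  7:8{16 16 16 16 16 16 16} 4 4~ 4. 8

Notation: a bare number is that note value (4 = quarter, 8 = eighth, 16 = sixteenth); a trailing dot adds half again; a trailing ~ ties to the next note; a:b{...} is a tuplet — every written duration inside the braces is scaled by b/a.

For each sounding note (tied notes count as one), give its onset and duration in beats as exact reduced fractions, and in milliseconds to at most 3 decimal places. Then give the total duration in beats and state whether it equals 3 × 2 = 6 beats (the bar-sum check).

1) 0.0ms=0b +158.73ms=2/7b
2) 158.73ms=2/7b +158.73ms=2/7b
3) 317.46ms=4/7b +158.73ms=2/7b
4) 476.19ms=6/7b +158.73ms=2/7b
5) 634.921ms=8/7b +158.73ms=2/7b
6) 793.651ms=10/7b +158.73ms=2/7b
7) 952.381ms=12/7b +158.73ms=2/7b
8) 1111.111ms=2b +555.556ms=1b
9) 1666.667ms=3b +1388.889ms=5/2b
10) 3055.556ms=11/2b +277.778ms=1/2b
Σ=6b of 6 (108bpm 2/4) — PASS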